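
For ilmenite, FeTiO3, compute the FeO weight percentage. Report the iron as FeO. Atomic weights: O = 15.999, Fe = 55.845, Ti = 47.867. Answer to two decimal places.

47.36 wt%

Formula mass = 151.709 g/mol.
1 Fe → 1.0000 mol FeO per formula unit; M(FeO) = 71.844, so FeO mass = 71.844 g.
71.844/151.709 × 100 = 47.36 wt%.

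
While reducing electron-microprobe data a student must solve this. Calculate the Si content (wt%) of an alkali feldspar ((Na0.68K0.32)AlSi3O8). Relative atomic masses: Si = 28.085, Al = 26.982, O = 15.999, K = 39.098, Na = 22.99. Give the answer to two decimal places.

31.51 wt%

Formula mass = 0.68·22.99 + 0.32·39.098 + 1·26.982 + 3·28.085 + 8·15.999 = 267.374 g/mol, of which 84.255 g is Si.
So Si makes up 84.255/267.374 = 0.3151 of the mass, i.e. 31.51%.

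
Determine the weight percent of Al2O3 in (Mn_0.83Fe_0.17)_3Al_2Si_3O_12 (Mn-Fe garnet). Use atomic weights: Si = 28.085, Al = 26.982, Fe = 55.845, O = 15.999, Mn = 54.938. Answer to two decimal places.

M((Mn_0.83Fe_0.17)_3Al_2Si_3O_12) = 495.484 g/mol; M(Al2O3) = 101.961 g/mol.
Moles Al2O3 per formula unit = 2 Al ÷ 2 = 1.0000.
Al2O3 fraction = (1.0000 × 101.961) / 495.484 = 101.961/495.484 = 0.2058.

20.58 wt%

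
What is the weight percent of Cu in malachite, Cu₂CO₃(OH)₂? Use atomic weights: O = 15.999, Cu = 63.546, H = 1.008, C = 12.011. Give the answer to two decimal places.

57.48 wt%

Molar mass of Cu₂CO₃(OH)₂: 2*63.546 + 1*12.011 + 5*15.999 + 2*1.008 = 221.114 g/mol.
Mass of Cu per formula unit: 2 × 63.546 = 127.092 g.
Weight fraction Cu = 127.092 / 221.114 = 0.5748.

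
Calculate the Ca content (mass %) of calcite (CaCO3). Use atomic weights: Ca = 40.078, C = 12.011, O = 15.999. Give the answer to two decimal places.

40.04 mass %

Formula mass = 1*40.078 + 1*12.011 + 3*15.999 = 100.086 g/mol, of which 40.078 g is Ca.
So Ca makes up 40.078/100.086 = 0.4004 of the mass, i.e. 40.04%.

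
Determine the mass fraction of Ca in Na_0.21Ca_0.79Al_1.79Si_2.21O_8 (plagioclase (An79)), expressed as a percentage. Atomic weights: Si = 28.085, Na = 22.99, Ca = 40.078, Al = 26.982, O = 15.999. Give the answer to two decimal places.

11.52 weight percent

Molar mass of Na_0.21Ca_0.79Al_1.79Si_2.21O_8: 0.21×22.99 + 0.79×40.078 + 1.79×26.982 + 2.21×28.085 + 8×15.999 = 274.847 g/mol.
Mass of Ca per formula unit: 0.79 × 40.078 = 31.662 g.
Weight fraction Ca = 31.662 / 274.847 = 0.1152.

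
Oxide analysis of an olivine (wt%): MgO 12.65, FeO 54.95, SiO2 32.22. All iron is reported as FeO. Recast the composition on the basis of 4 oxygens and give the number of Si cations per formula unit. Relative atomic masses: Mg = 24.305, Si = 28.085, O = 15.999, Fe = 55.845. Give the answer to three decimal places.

0.997 Si apfu

MgO (M=40.304): mol = 0.31386; Mg = 0.31386, O = 0.31386.
FeO (M=71.844): mol = 0.76485; Fe = 0.76485, O = 0.76485.
SiO2 (M=60.083): mol = 0.53626; Si = 0.53626, O = 1.07252.
ΣO = 2.15123; factor = 4/ΣO = 1.85940.
Si apfu = 0.53626 × 1.85940 = 0.997.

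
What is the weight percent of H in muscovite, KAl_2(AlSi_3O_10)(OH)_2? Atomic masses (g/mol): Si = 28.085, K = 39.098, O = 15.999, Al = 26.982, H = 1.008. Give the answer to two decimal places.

0.51 wt%

M(KAl_2(AlSi_3O_10)(OH)_2) = 398.303 g/mol.
H contributes 2 × 1.008 = 2.016 g per mole.
2.016/398.303 = 0.0051 → 0.51%.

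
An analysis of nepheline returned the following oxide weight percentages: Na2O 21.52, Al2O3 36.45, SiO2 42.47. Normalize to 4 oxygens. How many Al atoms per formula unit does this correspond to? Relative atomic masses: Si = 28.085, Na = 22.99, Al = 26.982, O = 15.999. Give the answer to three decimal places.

1.009 Al apfu

Na2O: 21.52/61.979 = 0.34721 mol → 0.69442 mol Na, 0.34721 mol O.
Al2O3: 36.45/101.961 = 0.35749 mol → 0.71498 mol Al, 1.07247 mol O.
SiO2: 42.47/60.083 = 0.70686 mol → 0.70686 mol Si, 1.41372 mol O.
Total oxygen = 2.83340 mol. Normalization factor = 4/2.83340 = 1.41173.
Al per 4 O = 0.71498 × 1.41173 = 1.009.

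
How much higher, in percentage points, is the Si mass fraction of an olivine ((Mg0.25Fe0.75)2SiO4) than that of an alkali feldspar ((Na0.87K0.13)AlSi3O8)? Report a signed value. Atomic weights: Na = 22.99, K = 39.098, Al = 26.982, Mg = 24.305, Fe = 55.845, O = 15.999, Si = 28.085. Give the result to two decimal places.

-16.94 percentage points

First mineral: 28.085 g Si in 188.001 g formula = 14.94 wt% Si.
Second mineral: 84.255 g Si in 264.313 g formula = 31.88 wt% Si.
14.94% − 31.88% gives a difference of -16.94 percentage points.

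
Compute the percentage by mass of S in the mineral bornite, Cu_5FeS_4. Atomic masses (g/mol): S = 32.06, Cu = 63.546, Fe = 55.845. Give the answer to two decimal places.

Molar mass of Cu_5FeS_4: 5*63.546 + 1*55.845 + 4*32.06 = 501.815 g/mol.
Mass of S per formula unit: 4 × 32.06 = 128.240 g.
Weight fraction S = 128.240 / 501.815 = 0.2556.

25.56 mass %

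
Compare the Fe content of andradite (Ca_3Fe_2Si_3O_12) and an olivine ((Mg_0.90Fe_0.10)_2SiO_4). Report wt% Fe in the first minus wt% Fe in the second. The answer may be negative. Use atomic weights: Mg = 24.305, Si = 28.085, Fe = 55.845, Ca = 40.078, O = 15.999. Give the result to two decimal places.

14.38 percentage points

Fe in Ca_3Fe_2Si_3O_12: molar mass 508.167 g/mol; 2×55.845 = 111.690 g → 21.98 wt%.
Fe in (Mg_0.90Fe_0.10)_2SiO_4: molar mass 146.999 g/mol; 0.20×55.845 = 11.169 g → 7.60 wt%.
Difference = 21.98 − 7.60 = 14.38 percentage points.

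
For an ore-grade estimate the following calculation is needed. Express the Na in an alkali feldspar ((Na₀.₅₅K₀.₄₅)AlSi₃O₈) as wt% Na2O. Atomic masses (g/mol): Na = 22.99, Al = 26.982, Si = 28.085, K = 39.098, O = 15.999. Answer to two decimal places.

Molar mass of (Na₀.₅₅K₀.₄₅)AlSi₃O₈ = 0.55·22.99 + 0.45·39.098 + 1·26.982 + 3·28.085 + 8·15.999 = 269.468 g/mol.
Each formula unit contains 0.55 Na, equivalent to 0.55/2 = 0.2750 mol Na2O.
M(Na2O) = 2×22.99 + 1×15.999 = 61.979 g/mol.
Mass of Na2O per formula unit = 0.2750 × 61.979 = 17.044 g.
Na2O wt% = 17.044 / 269.468 × 100 = 6.33%.

6.33 wt%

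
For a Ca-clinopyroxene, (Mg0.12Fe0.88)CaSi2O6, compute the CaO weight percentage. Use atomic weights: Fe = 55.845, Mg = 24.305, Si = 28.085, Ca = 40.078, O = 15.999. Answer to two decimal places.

22.95 wt%

Molar mass of (Mg0.12Fe0.88)CaSi2O6 = 0.12·24.305 + 0.88·55.845 + 1·40.078 + 2·28.085 + 6·15.999 = 244.302 g/mol.
Each formula unit contains 1 Ca, equivalent to 1/1 = 1.0000 mol CaO.
M(CaO) = 1×40.078 + 1×15.999 = 56.077 g/mol.
Mass of CaO per formula unit = 1.0000 × 56.077 = 56.077 g.
CaO wt% = 56.077 / 244.302 × 100 = 22.95%.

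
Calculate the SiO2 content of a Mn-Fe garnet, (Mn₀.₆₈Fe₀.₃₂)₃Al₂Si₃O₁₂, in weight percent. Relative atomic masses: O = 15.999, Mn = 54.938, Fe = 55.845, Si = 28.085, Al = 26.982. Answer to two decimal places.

Formula mass = 495.892 g/mol.
3 Si → 3.0000 mol SiO2 per formula unit; M(SiO2) = 60.083, so SiO2 mass = 180.249 g.
180.249/495.892 × 100 = 36.35 wt%.

36.35 wt%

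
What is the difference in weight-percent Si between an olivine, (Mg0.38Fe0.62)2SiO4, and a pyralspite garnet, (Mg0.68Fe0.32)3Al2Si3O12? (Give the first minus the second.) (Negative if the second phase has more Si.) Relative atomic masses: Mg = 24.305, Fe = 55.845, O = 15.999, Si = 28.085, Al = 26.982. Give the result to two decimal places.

-3.82 percentage points

M((Mg0.38Fe0.62)2SiO4) = 179.801 g/mol, so wt% Si = 28.085/179.801 × 100 = 15.62%.
M((Mg0.68Fe0.32)3Al2Si3O12) = 433.400 g/mol, so wt% Si = 84.255/433.400 × 100 = 19.44%.
15.62 − 19.44 = -3.82 pp.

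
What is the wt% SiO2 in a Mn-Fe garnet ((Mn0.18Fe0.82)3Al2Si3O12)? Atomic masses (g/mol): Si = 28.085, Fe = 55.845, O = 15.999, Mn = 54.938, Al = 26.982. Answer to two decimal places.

Formula mass = 497.252 g/mol.
3 Si → 3.0000 mol SiO2 per formula unit; M(SiO2) = 60.083, so SiO2 mass = 180.249 g.
180.249/497.252 × 100 = 36.25 wt%.

36.25 wt%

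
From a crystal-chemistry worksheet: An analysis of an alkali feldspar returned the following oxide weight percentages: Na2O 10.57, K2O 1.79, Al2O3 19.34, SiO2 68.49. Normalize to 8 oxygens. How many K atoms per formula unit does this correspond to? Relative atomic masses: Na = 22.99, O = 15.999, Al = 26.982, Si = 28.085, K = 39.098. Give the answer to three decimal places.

10.57 wt% Na2O ÷ 61.979 g/mol = 0.17054 mol, giving 0.34108 Na and 0.17054 O.
1.79 wt% K2O ÷ 94.195 g/mol = 0.01900 mol, giving 0.03800 K and 0.01900 O.
19.34 wt% Al2O3 ÷ 101.961 g/mol = 0.18968 mol, giving 0.37936 Al and 0.56904 O.
68.49 wt% SiO2 ÷ 60.083 g/mol = 1.13992 mol, giving 1.13992 Si and 2.27984 O.
Oxygen sums to 3.03842; scaling by 8/3.03842 = 2.63295 puts the formula on 8 O.
K: 0.03800 × 2.63295 = 0.100 atoms per formula unit.

0.100 K apfu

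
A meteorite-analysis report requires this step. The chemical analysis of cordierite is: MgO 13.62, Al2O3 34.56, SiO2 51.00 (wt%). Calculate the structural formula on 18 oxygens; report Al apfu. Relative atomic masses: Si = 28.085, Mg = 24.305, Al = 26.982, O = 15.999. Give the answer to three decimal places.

MgO (M=40.304): mol = 0.33793; Mg = 0.33793, O = 0.33793.
Al2O3 (M=101.961): mol = 0.33895; Al = 0.67790, O = 1.01685.
SiO2 (M=60.083): mol = 0.84883; Si = 0.84883, O = 1.69766.
ΣO = 3.05244; factor = 18/ΣO = 5.89692.
Al apfu = 0.67790 × 5.89692 = 3.998.

3.998 Al apfu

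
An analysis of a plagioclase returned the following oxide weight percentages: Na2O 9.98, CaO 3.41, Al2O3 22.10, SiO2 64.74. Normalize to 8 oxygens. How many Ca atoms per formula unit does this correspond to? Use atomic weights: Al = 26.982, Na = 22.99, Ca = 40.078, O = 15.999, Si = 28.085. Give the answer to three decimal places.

Na2O (M=61.979): mol = 0.16102; Na = 0.32204, O = 0.16102.
CaO (M=56.077): mol = 0.06081; Ca = 0.06081, O = 0.06081.
Al2O3 (M=101.961): mol = 0.21675; Al = 0.43350, O = 0.65025.
SiO2 (M=60.083): mol = 1.07751; Si = 1.07751, O = 2.15502.
ΣO = 3.02710; factor = 8/ΣO = 2.64279.
Ca apfu = 0.06081 × 2.64279 = 0.161.

0.161 Ca apfu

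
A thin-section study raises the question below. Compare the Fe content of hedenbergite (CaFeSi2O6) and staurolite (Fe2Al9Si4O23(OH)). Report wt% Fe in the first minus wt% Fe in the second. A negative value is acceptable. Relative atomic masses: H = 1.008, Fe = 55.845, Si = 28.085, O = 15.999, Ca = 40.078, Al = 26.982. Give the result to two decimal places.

Fe in CaFeSi2O6: molar mass 248.087 g/mol; 1×55.845 = 55.845 g → 22.51 wt%.
Fe in Fe2Al9Si4O23(OH): molar mass 851.852 g/mol; 2×55.845 = 111.690 g → 13.11 wt%.
Difference = 22.51 − 13.11 = 9.40 percentage points.

9.40 percentage points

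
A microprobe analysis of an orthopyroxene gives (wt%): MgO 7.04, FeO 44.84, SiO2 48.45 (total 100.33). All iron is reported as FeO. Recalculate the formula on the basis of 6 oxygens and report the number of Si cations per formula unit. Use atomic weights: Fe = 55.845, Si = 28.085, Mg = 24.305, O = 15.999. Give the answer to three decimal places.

2.006 Si apfu

MgO: 7.04/40.304 = 0.17467 mol → 0.17467 mol Mg, 0.17467 mol O.
FeO: 44.84/71.844 = 0.62413 mol → 0.62413 mol Fe, 0.62413 mol O.
SiO2: 48.45/60.083 = 0.80638 mol → 0.80638 mol Si, 1.61276 mol O.
Total oxygen = 2.41156 mol. Normalization factor = 6/2.41156 = 2.48802.
Si per 6 O = 0.80638 × 2.48802 = 2.006.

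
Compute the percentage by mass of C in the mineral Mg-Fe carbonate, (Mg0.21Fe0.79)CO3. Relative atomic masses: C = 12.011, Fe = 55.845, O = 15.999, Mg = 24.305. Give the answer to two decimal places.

11.00 wt%

Molar mass of (Mg0.21Fe0.79)CO3: 0.21·24.305 + 0.79·55.845 + 1·12.011 + 3·15.999 = 109.230 g/mol.
Mass of C per formula unit: 1 × 12.011 = 12.011 g.
Weight fraction C = 12.011 / 109.230 = 0.1100.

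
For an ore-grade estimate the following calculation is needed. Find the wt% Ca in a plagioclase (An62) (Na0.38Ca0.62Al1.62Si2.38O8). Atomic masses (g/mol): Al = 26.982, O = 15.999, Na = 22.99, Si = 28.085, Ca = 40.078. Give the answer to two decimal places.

9.13 weight percent

M(Na0.38Ca0.62Al1.62Si2.38O8) = 272.130 g/mol.
Ca contributes 0.62 × 40.078 = 24.848 g per mole.
24.848/272.130 = 0.0913 → 9.13%.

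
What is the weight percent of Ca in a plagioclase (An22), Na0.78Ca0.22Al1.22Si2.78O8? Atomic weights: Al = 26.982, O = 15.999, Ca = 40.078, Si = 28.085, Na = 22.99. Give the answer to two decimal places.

Formula mass = 0.78×22.99 + 0.22×40.078 + 1.22×26.982 + 2.78×28.085 + 8×15.999 = 265.736 g/mol, of which 8.817 g is Ca.
So Ca makes up 8.817/265.736 = 0.0332 of the mass, i.e. 3.32%.

3.32 wt%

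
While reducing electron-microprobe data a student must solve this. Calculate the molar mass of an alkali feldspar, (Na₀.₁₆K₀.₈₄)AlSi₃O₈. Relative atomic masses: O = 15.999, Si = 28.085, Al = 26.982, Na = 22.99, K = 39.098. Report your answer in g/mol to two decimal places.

275.75 g/mol

The formula mass is the sum 0.16·22.99 + 0.84·39.098 + 1·26.982 + 3·28.085 + 8·15.999.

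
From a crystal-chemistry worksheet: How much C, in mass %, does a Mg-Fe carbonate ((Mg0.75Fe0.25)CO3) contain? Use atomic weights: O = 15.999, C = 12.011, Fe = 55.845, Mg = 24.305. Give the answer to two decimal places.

13.03 mass %

Formula mass = 0.75×24.305 + 0.25×55.845 + 1×12.011 + 3×15.999 = 92.198 g/mol, of which 12.011 g is C.
So C makes up 12.011/92.198 = 0.1303 of the mass, i.e. 13.03%.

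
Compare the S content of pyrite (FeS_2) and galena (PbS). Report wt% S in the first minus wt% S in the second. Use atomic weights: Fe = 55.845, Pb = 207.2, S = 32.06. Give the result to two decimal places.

40.05 percentage points

First mineral: 64.120 g S in 119.965 g formula = 53.45 wt% S.
Second mineral: 32.060 g S in 239.260 g formula = 13.40 wt% S.
53.45% − 13.40% gives a difference of 40.05 percentage points.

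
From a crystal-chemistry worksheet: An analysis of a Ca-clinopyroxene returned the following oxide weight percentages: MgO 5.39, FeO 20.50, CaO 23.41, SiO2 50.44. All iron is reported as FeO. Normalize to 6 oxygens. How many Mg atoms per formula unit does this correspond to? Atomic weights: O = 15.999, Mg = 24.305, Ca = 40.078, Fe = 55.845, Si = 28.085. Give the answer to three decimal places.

0.319 Mg apfu

MgO (M=40.304): mol = 0.13373; Mg = 0.13373, O = 0.13373.
FeO (M=71.844): mol = 0.28534; Fe = 0.28534, O = 0.28534.
CaO (M=56.077): mol = 0.41746; Ca = 0.41746, O = 0.41746.
SiO2 (M=60.083): mol = 0.83951; Si = 0.83951, O = 1.67902.
ΣO = 2.51555; factor = 6/ΣO = 2.38516.
Mg apfu = 0.13373 × 2.38516 = 0.319.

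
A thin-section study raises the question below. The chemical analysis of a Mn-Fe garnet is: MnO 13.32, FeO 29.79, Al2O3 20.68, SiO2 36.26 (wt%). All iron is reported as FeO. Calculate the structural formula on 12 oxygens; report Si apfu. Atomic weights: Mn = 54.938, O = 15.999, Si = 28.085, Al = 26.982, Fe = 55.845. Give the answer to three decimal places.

MnO: 13.32/70.937 = 0.18777 mol → 0.18777 mol Mn, 0.18777 mol O.
FeO: 29.79/71.844 = 0.41465 mol → 0.41465 mol Fe, 0.41465 mol O.
Al2O3: 20.68/101.961 = 0.20282 mol → 0.40564 mol Al, 0.60846 mol O.
SiO2: 36.26/60.083 = 0.60350 mol → 0.60350 mol Si, 1.20700 mol O.
Total oxygen = 2.41788 mol. Normalization factor = 12/2.41788 = 4.96303.
Si per 12 O = 0.60350 × 4.96303 = 2.995.

2.995 Si apfu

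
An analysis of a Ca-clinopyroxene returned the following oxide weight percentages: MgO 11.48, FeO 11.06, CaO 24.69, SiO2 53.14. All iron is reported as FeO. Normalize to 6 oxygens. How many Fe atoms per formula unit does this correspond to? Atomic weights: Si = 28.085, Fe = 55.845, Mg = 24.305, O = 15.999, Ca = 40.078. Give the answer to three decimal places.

0.349 Fe apfu

11.48 wt% MgO ÷ 40.304 g/mol = 0.28484 mol, giving 0.28484 Mg and 0.28484 O.
11.06 wt% FeO ÷ 71.844 g/mol = 0.15394 mol, giving 0.15394 Fe and 0.15394 O.
24.69 wt% CaO ÷ 56.077 g/mol = 0.44029 mol, giving 0.44029 Ca and 0.44029 O.
53.14 wt% SiO2 ÷ 60.083 g/mol = 0.88444 mol, giving 0.88444 Si and 1.76888 O.
Oxygen sums to 2.64795; scaling by 6/2.64795 = 2.26590 puts the formula on 6 O.
Fe: 0.15394 × 2.26590 = 0.349 atoms per formula unit.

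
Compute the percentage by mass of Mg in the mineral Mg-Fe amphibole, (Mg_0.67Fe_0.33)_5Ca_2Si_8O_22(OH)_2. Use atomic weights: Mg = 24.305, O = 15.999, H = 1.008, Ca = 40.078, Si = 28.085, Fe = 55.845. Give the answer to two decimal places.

9.42 mass %

M((Mg_0.67Fe_0.33)_5Ca_2Si_8O_22(OH)_2) = 864.394 g/mol.
Mg contributes 3.35 × 24.305 = 81.422 g per mole.
81.422/864.394 = 0.0942 → 9.42%.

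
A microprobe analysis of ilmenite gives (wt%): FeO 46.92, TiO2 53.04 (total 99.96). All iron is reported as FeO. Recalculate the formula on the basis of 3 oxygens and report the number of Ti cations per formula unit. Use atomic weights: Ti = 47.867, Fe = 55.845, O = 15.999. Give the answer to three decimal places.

FeO (M=71.844): mol = 0.65308; Fe = 0.65308, O = 0.65308.
TiO2 (M=79.865): mol = 0.66412; Ti = 0.66412, O = 1.32824.
ΣO = 1.98132; factor = 3/ΣO = 1.51414.
Ti apfu = 0.66412 × 1.51414 = 1.006.

1.006 Ti apfu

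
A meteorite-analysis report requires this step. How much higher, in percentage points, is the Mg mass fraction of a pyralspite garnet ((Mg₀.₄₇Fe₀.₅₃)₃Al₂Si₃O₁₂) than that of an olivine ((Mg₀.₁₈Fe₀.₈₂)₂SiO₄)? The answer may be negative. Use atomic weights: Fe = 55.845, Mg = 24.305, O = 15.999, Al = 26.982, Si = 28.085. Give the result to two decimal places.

3.01 percentage points

M((Mg₀.₄₇Fe₀.₅₃)₃Al₂Si₃O₁₂) = 453.271 g/mol, so wt% Mg = 34.270/453.271 × 100 = 7.56%.
M((Mg₀.₁₈Fe₀.₈₂)₂SiO₄) = 192.417 g/mol, so wt% Mg = 8.750/192.417 × 100 = 4.55%.
7.56 − 4.55 = 3.01 pp.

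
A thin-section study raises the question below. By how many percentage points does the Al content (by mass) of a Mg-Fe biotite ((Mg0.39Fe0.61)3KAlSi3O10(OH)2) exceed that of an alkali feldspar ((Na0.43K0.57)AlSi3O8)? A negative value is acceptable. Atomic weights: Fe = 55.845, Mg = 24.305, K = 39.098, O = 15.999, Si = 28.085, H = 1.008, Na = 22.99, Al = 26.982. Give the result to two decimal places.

-4.26 percentage points

M((Mg0.39Fe0.61)3KAlSi3O10(OH)2) = 474.972 g/mol, so wt% Al = 26.982/474.972 × 100 = 5.68%.
M((Na0.43K0.57)AlSi3O8) = 271.401 g/mol, so wt% Al = 26.982/271.401 × 100 = 9.94%.
5.68 − 9.94 = -4.26 pp.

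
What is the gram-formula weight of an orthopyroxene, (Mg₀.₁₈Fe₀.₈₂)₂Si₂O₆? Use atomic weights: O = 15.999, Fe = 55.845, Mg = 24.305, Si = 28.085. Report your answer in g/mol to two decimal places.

Mg: 0.36 × 24.305 = 8.7498
Fe: 1.64 × 55.845 = 91.5858
Si: 2 × 28.085 = 56.1700
O: 6 × 15.999 = 95.9940
Summing the contributions gives the formula mass.

252.50 g/mol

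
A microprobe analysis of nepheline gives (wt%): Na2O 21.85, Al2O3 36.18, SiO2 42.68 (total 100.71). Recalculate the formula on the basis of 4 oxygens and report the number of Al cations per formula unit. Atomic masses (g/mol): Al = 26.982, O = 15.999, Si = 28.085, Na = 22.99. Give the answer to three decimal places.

Na2O: 21.85/61.979 = 0.35254 mol → 0.70508 mol Na, 0.35254 mol O.
Al2O3: 36.18/101.961 = 0.35484 mol → 0.70968 mol Al, 1.06452 mol O.
SiO2: 42.68/60.083 = 0.71035 mol → 0.71035 mol Si, 1.42070 mol O.
Total oxygen = 2.83776 mol. Normalization factor = 4/2.83776 = 1.40956.
Al per 4 O = 0.70968 × 1.40956 = 1.000.

1.000 Al apfu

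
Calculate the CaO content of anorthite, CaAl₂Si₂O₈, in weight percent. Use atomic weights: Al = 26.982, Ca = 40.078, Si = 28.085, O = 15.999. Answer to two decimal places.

M(CaAl₂Si₂O₈) = 278.204 g/mol; M(CaO) = 56.077 g/mol.
Moles CaO per formula unit = 1 Ca ÷ 1 = 1.0000.
CaO fraction = (1.0000 × 56.077) / 278.204 = 56.077/278.204 = 0.2016.

20.16 wt%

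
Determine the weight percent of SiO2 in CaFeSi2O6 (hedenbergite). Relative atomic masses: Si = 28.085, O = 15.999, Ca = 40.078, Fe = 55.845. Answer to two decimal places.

Molar mass of CaFeSi2O6 = 1*40.078 + 1*55.845 + 2*28.085 + 6*15.999 = 248.087 g/mol.
Each formula unit contains 2 Si, equivalent to 2/1 = 2.0000 mol SiO2.
M(SiO2) = 1×28.085 + 2×15.999 = 60.083 g/mol.
Mass of SiO2 per formula unit = 2.0000 × 60.083 = 120.166 g.
SiO2 wt% = 120.166 / 248.087 × 100 = 48.44%.

48.44 wt%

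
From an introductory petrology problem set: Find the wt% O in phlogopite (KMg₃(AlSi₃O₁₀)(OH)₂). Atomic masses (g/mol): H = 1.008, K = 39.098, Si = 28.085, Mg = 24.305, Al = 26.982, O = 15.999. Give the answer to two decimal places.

Formula mass = 1×39.098 + 3×24.305 + 1×26.982 + 3×28.085 + 12×15.999 + 2×1.008 = 417.254 g/mol, of which 191.988 g is O.
So O makes up 191.988/417.254 = 0.4601 of the mass, i.e. 46.01%.

46.01 weight percent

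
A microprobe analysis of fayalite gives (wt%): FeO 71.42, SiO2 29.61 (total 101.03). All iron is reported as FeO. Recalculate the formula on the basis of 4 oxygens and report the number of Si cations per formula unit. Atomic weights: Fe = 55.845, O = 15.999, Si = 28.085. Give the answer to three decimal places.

0.996 Si apfu

71.42 wt% FeO ÷ 71.844 g/mol = 0.99410 mol, giving 0.99410 Fe and 0.99410 O.
29.61 wt% SiO2 ÷ 60.083 g/mol = 0.49282 mol, giving 0.49282 Si and 0.98564 O.
Oxygen sums to 1.97974; scaling by 4/1.97974 = 2.02047 puts the formula on 4 O.
Si: 0.49282 × 2.02047 = 0.996 atoms per formula unit.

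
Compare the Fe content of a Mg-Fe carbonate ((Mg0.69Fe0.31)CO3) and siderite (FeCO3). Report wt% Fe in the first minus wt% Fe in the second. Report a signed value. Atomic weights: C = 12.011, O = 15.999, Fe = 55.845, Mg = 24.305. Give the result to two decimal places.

-29.80 percentage points

First mineral: 17.312 g Fe in 94.090 g formula = 18.40 wt% Fe.
Second mineral: 55.845 g Fe in 115.853 g formula = 48.20 wt% Fe.
18.40% − 48.20% gives a difference of -29.80 percentage points.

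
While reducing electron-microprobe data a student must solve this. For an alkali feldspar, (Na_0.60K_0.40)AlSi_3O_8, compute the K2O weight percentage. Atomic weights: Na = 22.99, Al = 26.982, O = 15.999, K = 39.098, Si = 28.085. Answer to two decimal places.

M((Na_0.60K_0.40)AlSi_3O_8) = 268.662 g/mol; M(K2O) = 94.195 g/mol.
Moles K2O per formula unit = 0.40 K ÷ 2 = 0.2000.
K2O fraction = (0.2000 × 94.195) / 268.662 = 18.839/268.662 = 0.0701.

7.01 wt%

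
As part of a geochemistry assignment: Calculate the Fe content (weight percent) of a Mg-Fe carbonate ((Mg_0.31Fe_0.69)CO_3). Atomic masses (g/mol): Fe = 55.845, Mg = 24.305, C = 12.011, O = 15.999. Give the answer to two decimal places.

36.33 weight percent

M((Mg_0.31Fe_0.69)CO_3) = 106.076 g/mol.
Fe contributes 0.69 × 55.845 = 38.533 g per mole.
38.533/106.076 = 0.3633 → 36.33%.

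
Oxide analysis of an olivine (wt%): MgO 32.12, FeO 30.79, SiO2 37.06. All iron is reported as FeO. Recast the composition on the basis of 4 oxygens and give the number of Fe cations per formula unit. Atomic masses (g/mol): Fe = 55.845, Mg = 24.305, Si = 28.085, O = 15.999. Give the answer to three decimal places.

0.697 Fe apfu

32.12 wt% MgO ÷ 40.304 g/mol = 0.79694 mol, giving 0.79694 Mg and 0.79694 O.
30.79 wt% FeO ÷ 71.844 g/mol = 0.42857 mol, giving 0.42857 Fe and 0.42857 O.
37.06 wt% SiO2 ÷ 60.083 g/mol = 0.61681 mol, giving 0.61681 Si and 1.23362 O.
Oxygen sums to 2.45913; scaling by 4/2.45913 = 1.62659 puts the formula on 4 O.
Fe: 0.42857 × 1.62659 = 0.697 atoms per formula unit.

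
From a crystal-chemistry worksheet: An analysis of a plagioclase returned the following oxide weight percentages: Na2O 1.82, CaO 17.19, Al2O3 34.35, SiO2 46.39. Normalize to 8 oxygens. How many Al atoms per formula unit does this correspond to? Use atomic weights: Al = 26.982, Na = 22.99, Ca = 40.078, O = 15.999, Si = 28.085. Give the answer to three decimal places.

1.865 Al apfu

Na2O: 1.82/61.979 = 0.02936 mol → 0.05872 mol Na, 0.02936 mol O.
CaO: 17.19/56.077 = 0.30654 mol → 0.30654 mol Ca, 0.30654 mol O.
Al2O3: 34.35/101.961 = 0.33689 mol → 0.67378 mol Al, 1.01067 mol O.
SiO2: 46.39/60.083 = 0.77210 mol → 0.77210 mol Si, 1.54420 mol O.
Total oxygen = 2.89077 mol. Normalization factor = 8/2.89077 = 2.76743.
Al per 8 O = 0.67378 × 2.76743 = 1.865.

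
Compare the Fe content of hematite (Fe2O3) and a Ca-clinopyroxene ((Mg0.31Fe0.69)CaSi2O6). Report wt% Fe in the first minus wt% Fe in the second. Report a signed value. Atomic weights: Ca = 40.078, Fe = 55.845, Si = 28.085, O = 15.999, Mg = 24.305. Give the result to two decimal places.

M(Fe2O3) = 159.687 g/mol, so wt% Fe = 111.690/159.687 × 100 = 69.94%.
M((Mg0.31Fe0.69)CaSi2O6) = 238.310 g/mol, so wt% Fe = 38.533/238.310 × 100 = 16.17%.
69.94 − 16.17 = 53.77 pp.

53.77 percentage points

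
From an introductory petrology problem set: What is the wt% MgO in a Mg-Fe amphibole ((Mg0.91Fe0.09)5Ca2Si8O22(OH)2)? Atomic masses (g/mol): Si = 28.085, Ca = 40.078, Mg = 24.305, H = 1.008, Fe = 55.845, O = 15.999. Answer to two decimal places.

M((Mg0.91Fe0.09)5Ca2Si8O22(OH)2) = 826.546 g/mol; M(MgO) = 40.304 g/mol.
Moles MgO per formula unit = 4.55 Mg ÷ 1 = 4.5500.
MgO fraction = (4.5500 × 40.304) / 826.546 = 183.383/826.546 = 0.2219.

22.19 wt%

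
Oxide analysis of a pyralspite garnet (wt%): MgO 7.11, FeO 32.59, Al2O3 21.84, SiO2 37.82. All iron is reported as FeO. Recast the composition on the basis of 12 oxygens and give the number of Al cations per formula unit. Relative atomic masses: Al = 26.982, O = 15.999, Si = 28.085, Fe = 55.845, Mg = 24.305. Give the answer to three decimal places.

2.031 Al apfu

7.11 wt% MgO ÷ 40.304 g/mol = 0.17641 mol, giving 0.17641 Mg and 0.17641 O.
32.59 wt% FeO ÷ 71.844 g/mol = 0.45362 mol, giving 0.45362 Fe and 0.45362 O.
21.84 wt% Al2O3 ÷ 101.961 g/mol = 0.21420 mol, giving 0.42840 Al and 0.64260 O.
37.82 wt% SiO2 ÷ 60.083 g/mol = 0.62946 mol, giving 0.62946 Si and 1.25892 O.
Oxygen sums to 2.53155; scaling by 12/2.53155 = 4.74018 puts the formula on 12 O.
Al: 0.42840 × 4.74018 = 2.031 atoms per formula unit.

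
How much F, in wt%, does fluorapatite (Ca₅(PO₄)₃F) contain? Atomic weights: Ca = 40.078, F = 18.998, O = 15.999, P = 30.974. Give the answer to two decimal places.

3.77 wt%

Molar mass of Ca₅(PO₄)₃F: 5*40.078 + 3*30.974 + 12*15.999 + 1*18.998 = 504.298 g/mol.
Mass of F per formula unit: 1 × 18.998 = 18.998 g.
Weight fraction F = 18.998 / 504.298 = 0.0377.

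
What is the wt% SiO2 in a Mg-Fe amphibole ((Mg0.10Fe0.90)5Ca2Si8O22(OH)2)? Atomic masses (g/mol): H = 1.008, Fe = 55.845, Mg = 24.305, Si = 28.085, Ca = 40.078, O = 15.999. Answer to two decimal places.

50.37 wt%

Molar mass of (Mg0.10Fe0.90)5Ca2Si8O22(OH)2 = 0.50×24.305 + 4.50×55.845 + 2×40.078 + 8×28.085 + 24×15.999 + 2×1.008 = 954.283 g/mol.
Each formula unit contains 8 Si, equivalent to 8/1 = 8.0000 mol SiO2.
M(SiO2) = 1×28.085 + 2×15.999 = 60.083 g/mol.
Mass of SiO2 per formula unit = 8.0000 × 60.083 = 480.664 g.
SiO2 wt% = 480.664 / 954.283 × 100 = 50.37%.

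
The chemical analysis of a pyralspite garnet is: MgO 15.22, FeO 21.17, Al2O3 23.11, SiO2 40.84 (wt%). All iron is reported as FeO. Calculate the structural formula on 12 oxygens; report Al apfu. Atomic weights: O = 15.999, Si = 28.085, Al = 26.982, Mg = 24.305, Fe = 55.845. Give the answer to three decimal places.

2.006 Al apfu

MgO (M=40.304): mol = 0.37763; Mg = 0.37763, O = 0.37763.
FeO (M=71.844): mol = 0.29467; Fe = 0.29467, O = 0.29467.
Al2O3 (M=101.961): mol = 0.22666; Al = 0.45332, O = 0.67998.
SiO2 (M=60.083): mol = 0.67973; Si = 0.67973, O = 1.35946.
ΣO = 2.71174; factor = 12/ΣO = 4.42520.
Al apfu = 0.45332 × 4.42520 = 2.006.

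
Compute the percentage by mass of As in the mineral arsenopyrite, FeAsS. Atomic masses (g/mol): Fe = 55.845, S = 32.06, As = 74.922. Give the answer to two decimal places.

Formula mass = 1×55.845 + 1×74.922 + 1×32.06 = 162.827 g/mol, of which 74.922 g is As.
So As makes up 74.922/162.827 = 0.4601 of the mass, i.e. 46.01%.

46.01 mass %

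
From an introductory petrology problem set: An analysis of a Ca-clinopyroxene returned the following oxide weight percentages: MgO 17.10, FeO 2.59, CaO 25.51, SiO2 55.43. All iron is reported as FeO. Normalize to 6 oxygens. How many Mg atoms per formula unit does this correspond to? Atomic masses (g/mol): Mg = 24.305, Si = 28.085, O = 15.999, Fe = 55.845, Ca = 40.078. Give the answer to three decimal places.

0.922 Mg apfu

17.10 wt% MgO ÷ 40.304 g/mol = 0.42428 mol, giving 0.42428 Mg and 0.42428 O.
2.59 wt% FeO ÷ 71.844 g/mol = 0.03605 mol, giving 0.03605 Fe and 0.03605 O.
25.51 wt% CaO ÷ 56.077 g/mol = 0.45491 mol, giving 0.45491 Ca and 0.45491 O.
55.43 wt% SiO2 ÷ 60.083 g/mol = 0.92256 mol, giving 0.92256 Si and 1.84512 O.
Oxygen sums to 2.76036; scaling by 6/2.76036 = 2.17363 puts the formula on 6 O.
Mg: 0.42428 × 2.17363 = 0.922 atoms per formula unit.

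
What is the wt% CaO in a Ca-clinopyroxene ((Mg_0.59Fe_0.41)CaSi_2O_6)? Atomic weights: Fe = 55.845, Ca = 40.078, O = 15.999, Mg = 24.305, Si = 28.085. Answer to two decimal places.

Molar mass of (Mg_0.59Fe_0.41)CaSi_2O_6 = 0.59×24.305 + 0.41×55.845 + 1×40.078 + 2×28.085 + 6×15.999 = 229.478 g/mol.
Each formula unit contains 1 Ca, equivalent to 1/1 = 1.0000 mol CaO.
M(CaO) = 1×40.078 + 1×15.999 = 56.077 g/mol.
Mass of CaO per formula unit = 1.0000 × 56.077 = 56.077 g.
CaO wt% = 56.077 / 229.478 × 100 = 24.44%.

24.44 wt%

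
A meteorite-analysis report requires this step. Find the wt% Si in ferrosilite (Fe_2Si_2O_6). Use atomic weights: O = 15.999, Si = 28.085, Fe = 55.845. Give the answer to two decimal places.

Molar mass of Fe_2Si_2O_6: 2*55.845 + 2*28.085 + 6*15.999 = 263.854 g/mol.
Mass of Si per formula unit: 2 × 28.085 = 56.170 g.
Weight fraction Si = 56.170 / 263.854 = 0.2129.

21.29 wt%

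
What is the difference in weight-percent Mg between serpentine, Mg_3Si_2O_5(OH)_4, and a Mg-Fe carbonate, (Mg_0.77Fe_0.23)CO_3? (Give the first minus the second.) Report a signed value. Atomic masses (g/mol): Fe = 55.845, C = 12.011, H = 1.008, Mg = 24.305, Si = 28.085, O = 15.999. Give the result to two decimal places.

First mineral: 72.915 g Mg in 277.108 g formula = 26.31 wt% Mg.
Second mineral: 18.715 g Mg in 91.567 g formula = 20.44 wt% Mg.
26.31% − 20.44% gives a difference of 5.87 percentage points.

5.87 percentage points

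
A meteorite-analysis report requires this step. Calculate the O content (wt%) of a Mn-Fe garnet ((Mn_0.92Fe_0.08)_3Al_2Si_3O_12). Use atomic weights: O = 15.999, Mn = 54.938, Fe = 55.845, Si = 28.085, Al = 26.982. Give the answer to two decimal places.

M((Mn_0.92Fe_0.08)_3Al_2Si_3O_12) = 495.239 g/mol.
O contributes 12 × 15.999 = 191.988 g per mole.
191.988/495.239 = 0.3877 → 38.77%.

38.77 wt%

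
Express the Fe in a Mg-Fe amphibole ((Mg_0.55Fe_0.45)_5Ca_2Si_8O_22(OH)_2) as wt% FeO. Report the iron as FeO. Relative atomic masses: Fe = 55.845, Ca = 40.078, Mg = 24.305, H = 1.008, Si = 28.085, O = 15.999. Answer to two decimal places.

Molar mass of (Mg_0.55Fe_0.45)_5Ca_2Si_8O_22(OH)_2 = 2.75·24.305 + 2.25·55.845 + 2·40.078 + 8·28.085 + 24·15.999 + 2·1.008 = 883.318 g/mol.
Each formula unit contains 2.25 Fe, equivalent to 2.25/1 = 2.2500 mol FeO.
M(FeO) = 1×55.845 + 1×15.999 = 71.844 g/mol.
Mass of FeO per formula unit = 2.2500 × 71.844 = 161.649 g.
FeO wt% = 161.649 / 883.318 × 100 = 18.30%.

18.30 wt%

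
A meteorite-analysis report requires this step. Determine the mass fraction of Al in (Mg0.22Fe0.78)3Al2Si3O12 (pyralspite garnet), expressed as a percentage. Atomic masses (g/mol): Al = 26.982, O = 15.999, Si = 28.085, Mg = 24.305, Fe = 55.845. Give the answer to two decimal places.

11.31 mass %

M((Mg0.22Fe0.78)3Al2Si3O12) = 476.926 g/mol.
Al contributes 2 × 26.982 = 53.964 g per mole.
53.964/476.926 = 0.1131 → 11.31%.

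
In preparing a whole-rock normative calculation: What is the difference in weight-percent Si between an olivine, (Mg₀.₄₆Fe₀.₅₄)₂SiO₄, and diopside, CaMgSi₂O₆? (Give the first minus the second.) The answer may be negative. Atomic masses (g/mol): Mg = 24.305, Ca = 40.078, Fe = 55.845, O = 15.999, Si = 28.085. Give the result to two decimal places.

Si in (Mg₀.₄₆Fe₀.₅₄)₂SiO₄: molar mass 174.754 g/mol; 1×28.085 = 28.085 g → 16.07 wt%.
Si in CaMgSi₂O₆: molar mass 216.547 g/mol; 2×28.085 = 56.170 g → 25.94 wt%.
Difference = 16.07 − 25.94 = -9.87 percentage points.

-9.87 percentage points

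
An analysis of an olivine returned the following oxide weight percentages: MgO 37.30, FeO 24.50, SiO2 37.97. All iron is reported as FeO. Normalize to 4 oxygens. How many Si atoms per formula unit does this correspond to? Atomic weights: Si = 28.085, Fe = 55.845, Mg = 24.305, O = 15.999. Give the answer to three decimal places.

0.999 Si apfu

MgO: 37.30/40.304 = 0.92547 mol → 0.92547 mol Mg, 0.92547 mol O.
FeO: 24.50/71.844 = 0.34102 mol → 0.34102 mol Fe, 0.34102 mol O.
SiO2: 37.97/60.083 = 0.63196 mol → 0.63196 mol Si, 1.26392 mol O.
Total oxygen = 2.53041 mol. Normalization factor = 4/2.53041 = 1.58077.
Si per 4 O = 0.63196 × 1.58077 = 0.999.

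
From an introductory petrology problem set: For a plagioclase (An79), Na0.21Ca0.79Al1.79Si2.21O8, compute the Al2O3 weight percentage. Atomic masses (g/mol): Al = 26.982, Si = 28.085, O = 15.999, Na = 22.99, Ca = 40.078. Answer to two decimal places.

Molar mass of Na0.21Ca0.79Al1.79Si2.21O8 = 0.21*22.99 + 0.79*40.078 + 1.79*26.982 + 2.21*28.085 + 8*15.999 = 274.847 g/mol.
Each formula unit contains 1.79 Al, equivalent to 1.79/2 = 0.8950 mol Al2O3.
M(Al2O3) = 2×26.982 + 3×15.999 = 101.961 g/mol.
Mass of Al2O3 per formula unit = 0.8950 × 101.961 = 91.255 g.
Al2O3 wt% = 91.255 / 274.847 × 100 = 33.20%.

33.20 wt%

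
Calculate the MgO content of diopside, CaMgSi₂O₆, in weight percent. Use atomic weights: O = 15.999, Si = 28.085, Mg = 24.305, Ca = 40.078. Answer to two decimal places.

M(CaMgSi₂O₆) = 216.547 g/mol; M(MgO) = 40.304 g/mol.
Moles MgO per formula unit = 1 Mg ÷ 1 = 1.0000.
MgO fraction = (1.0000 × 40.304) / 216.547 = 40.304/216.547 = 0.1861.

18.61 wt%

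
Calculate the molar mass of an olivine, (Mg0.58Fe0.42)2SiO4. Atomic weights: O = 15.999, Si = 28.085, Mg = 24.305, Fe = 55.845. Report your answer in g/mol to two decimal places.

167.18 g/mol

Mg: 1.16 × 24.305 = 28.1938
Fe: 0.84 × 55.845 = 46.9098
Si: 1 × 28.085 = 28.0850
O: 4 × 15.999 = 63.9960
Summing the contributions gives the formula mass.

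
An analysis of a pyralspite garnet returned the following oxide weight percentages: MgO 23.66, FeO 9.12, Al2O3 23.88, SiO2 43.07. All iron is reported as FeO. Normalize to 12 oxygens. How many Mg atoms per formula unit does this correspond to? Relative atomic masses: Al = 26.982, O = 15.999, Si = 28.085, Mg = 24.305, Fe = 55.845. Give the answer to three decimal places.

2.471 Mg apfu

MgO (M=40.304): mol = 0.58704; Mg = 0.58704, O = 0.58704.
FeO (M=71.844): mol = 0.12694; Fe = 0.12694, O = 0.12694.
Al2O3 (M=101.961): mol = 0.23421; Al = 0.46842, O = 0.70263.
SiO2 (M=60.083): mol = 0.71684; Si = 0.71684, O = 1.43368.
ΣO = 2.85029; factor = 12/ΣO = 4.21010.
Mg apfu = 0.58704 × 4.21010 = 2.471.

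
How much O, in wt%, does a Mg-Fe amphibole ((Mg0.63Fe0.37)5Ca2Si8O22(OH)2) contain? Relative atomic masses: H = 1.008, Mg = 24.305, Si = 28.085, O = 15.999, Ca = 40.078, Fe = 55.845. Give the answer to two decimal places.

44.10 wt%

Molar mass of (Mg0.63Fe0.37)5Ca2Si8O22(OH)2: 3.15·24.305 + 1.85·55.845 + 2·40.078 + 8·28.085 + 24·15.999 + 2·1.008 = 870.702 g/mol.
Mass of O per formula unit: 24 × 15.999 = 383.976 g.
Weight fraction O = 383.976 / 870.702 = 0.4410.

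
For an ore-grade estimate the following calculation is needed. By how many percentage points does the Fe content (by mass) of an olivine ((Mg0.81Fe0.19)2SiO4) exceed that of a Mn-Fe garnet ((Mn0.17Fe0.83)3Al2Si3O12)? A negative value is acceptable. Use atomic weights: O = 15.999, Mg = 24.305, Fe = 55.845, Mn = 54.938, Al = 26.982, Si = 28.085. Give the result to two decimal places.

M((Mg0.81Fe0.19)2SiO4) = 152.676 g/mol, so wt% Fe = 21.221/152.676 × 100 = 13.90%.
M((Mn0.17Fe0.83)3Al2Si3O12) = 497.279 g/mol, so wt% Fe = 139.054/497.279 × 100 = 27.96%.
13.90 − 27.96 = -14.06 pp.

-14.06 percentage points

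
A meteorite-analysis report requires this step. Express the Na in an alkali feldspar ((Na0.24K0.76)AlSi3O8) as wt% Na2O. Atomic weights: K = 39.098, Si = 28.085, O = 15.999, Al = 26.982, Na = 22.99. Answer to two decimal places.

Formula mass = 274.461 g/mol.
0.24 Na → 0.1200 mol Na2O per formula unit; M(Na2O) = 61.979, so Na2O mass = 7.437 g.
7.437/274.461 × 100 = 2.71 wt%.

2.71 wt%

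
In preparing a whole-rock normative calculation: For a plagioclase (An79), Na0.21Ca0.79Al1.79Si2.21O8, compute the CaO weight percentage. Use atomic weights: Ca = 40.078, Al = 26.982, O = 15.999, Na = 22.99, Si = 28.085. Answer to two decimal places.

16.12 wt%

Molar mass of Na0.21Ca0.79Al1.79Si2.21O8 = 0.21×22.99 + 0.79×40.078 + 1.79×26.982 + 2.21×28.085 + 8×15.999 = 274.847 g/mol.
Each formula unit contains 0.79 Ca, equivalent to 0.79/1 = 0.7900 mol CaO.
M(CaO) = 1×40.078 + 1×15.999 = 56.077 g/mol.
Mass of CaO per formula unit = 0.7900 × 56.077 = 44.301 g.
CaO wt% = 44.301 / 274.847 × 100 = 16.12%.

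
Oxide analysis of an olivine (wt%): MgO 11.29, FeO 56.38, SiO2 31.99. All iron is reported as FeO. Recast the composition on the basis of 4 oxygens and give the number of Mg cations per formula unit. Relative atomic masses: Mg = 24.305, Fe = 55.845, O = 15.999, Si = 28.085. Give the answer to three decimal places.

11.29 wt% MgO ÷ 40.304 g/mol = 0.28012 mol, giving 0.28012 Mg and 0.28012 O.
56.38 wt% FeO ÷ 71.844 g/mol = 0.78476 mol, giving 0.78476 Fe and 0.78476 O.
31.99 wt% SiO2 ÷ 60.083 g/mol = 0.53243 mol, giving 0.53243 Si and 1.06486 O.
Oxygen sums to 2.12974; scaling by 4/2.12974 = 1.87816 puts the formula on 4 O.
Mg: 0.28012 × 1.87816 = 0.526 atoms per formula unit.

0.526 Mg apfu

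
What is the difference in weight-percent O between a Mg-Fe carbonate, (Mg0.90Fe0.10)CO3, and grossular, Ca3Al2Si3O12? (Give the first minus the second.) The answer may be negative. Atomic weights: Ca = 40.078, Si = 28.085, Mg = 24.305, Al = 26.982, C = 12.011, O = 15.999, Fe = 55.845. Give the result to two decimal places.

O in (Mg0.90Fe0.10)CO3: molar mass 87.467 g/mol; 3×15.999 = 47.997 g → 54.87 wt%.
O in Ca3Al2Si3O12: molar mass 450.441 g/mol; 12×15.999 = 191.988 g → 42.62 wt%.
Difference = 54.87 − 42.62 = 12.25 percentage points.

12.25 percentage points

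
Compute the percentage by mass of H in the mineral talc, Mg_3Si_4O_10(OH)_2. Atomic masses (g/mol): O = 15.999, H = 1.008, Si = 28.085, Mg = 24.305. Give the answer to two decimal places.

M(Mg_3Si_4O_10(OH)_2) = 379.259 g/mol.
H contributes 2 × 1.008 = 2.016 g per mole.
2.016/379.259 = 0.0053 → 0.53%.

0.53 weight percent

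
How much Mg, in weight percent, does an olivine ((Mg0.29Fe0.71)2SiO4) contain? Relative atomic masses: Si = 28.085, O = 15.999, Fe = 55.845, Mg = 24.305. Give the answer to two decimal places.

7.60 weight percent

Molar mass of (Mg0.29Fe0.71)2SiO4: 0.58×24.305 + 1.42×55.845 + 1×28.085 + 4×15.999 = 185.478 g/mol.
Mass of Mg per formula unit: 0.58 × 24.305 = 14.097 g.
Weight fraction Mg = 14.097 / 185.478 = 0.0760.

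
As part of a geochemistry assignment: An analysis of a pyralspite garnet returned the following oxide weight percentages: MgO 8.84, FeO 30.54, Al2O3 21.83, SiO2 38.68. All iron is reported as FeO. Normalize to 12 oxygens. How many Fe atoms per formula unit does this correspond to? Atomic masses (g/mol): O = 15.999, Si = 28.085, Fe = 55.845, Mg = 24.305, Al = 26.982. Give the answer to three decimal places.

MgO (M=40.304): mol = 0.21933; Mg = 0.21933, O = 0.21933.
FeO (M=71.844): mol = 0.42509; Fe = 0.42509, O = 0.42509.
Al2O3 (M=101.961): mol = 0.21410; Al = 0.42820, O = 0.64230.
SiO2 (M=60.083): mol = 0.64378; Si = 0.64378, O = 1.28756.
ΣO = 2.57428; factor = 12/ΣO = 4.66150.
Fe apfu = 0.42509 × 4.66150 = 1.982.

1.982 Fe apfu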